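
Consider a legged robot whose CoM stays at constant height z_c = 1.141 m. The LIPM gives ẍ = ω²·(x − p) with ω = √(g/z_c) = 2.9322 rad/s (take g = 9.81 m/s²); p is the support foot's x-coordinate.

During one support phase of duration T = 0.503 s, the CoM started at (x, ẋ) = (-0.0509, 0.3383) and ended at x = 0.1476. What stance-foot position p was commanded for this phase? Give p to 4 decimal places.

ωT = 2.9322·0.503 = 1.474897; cosh(ωT) = 2.299693, sinh(ωT) = 2.070891
x(T) = p + (x₀−p)·cosh(ωT) + (ẋ₀/ω)·sinh(ωT) ⇒ p·(1 − cosh) = x(T) − x₀·cosh − (ẋ₀/ω)·sinh
numerator   = 0.1476 − (-0.0509)·2.299693 − (0.3383/2.9322)·2.070891 = 0.025727
denominator = 1 − 2.299693 = -1.299693
p = 0.025727 / -1.299693 = -0.0198

p = -0.0198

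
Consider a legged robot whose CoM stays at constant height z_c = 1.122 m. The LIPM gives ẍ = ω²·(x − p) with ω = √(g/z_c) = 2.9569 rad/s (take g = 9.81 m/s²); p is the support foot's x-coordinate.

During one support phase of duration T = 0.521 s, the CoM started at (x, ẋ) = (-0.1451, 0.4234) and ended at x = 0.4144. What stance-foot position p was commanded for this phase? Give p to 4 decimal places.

p = -0.3122

ωT = 2.9569·0.521 = 1.540545; cosh(ωT) = 2.440699, sinh(ωT) = 2.226434
x(T) = p + (x₀−p)·cosh(ωT) + (ẋ₀/ω)·sinh(ωT) ⇒ p·(1 − cosh) = x(T) − x₀·cosh − (ẋ₀/ω)·sinh
numerator   = 0.4144 − (-0.1451)·2.440699 − (0.4234/2.9569)·2.226434 = 0.449741
denominator = 1 − 2.440699 = -1.440699
p = 0.449741 / -1.440699 = -0.3122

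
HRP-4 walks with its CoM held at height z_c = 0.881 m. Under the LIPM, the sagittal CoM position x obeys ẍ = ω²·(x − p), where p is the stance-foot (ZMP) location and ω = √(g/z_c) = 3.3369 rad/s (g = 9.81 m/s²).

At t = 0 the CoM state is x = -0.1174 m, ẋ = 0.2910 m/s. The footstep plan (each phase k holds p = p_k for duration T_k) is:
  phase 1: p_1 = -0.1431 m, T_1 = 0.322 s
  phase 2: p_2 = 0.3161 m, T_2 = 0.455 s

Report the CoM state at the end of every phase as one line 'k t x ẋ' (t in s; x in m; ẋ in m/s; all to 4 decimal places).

phase 1: p=-0.1431, T=0.322, ωT=1.074482, cosh=1.634975, sinh=1.293500; start (x,ẋ)=(-0.117400, 0.291000) → end (x,ẋ)=(0.011721, 0.586706)
phase 2: p=0.3161, T=0.455, ωT=1.518290, cosh=2.391749, sinh=2.172662; start (x,ẋ)=(0.011721, 0.586706) → end (x,ẋ)=(-0.029893, -0.803483)

1 0.3220 0.0117 0.5867
2 0.7770 -0.0299 -0.8035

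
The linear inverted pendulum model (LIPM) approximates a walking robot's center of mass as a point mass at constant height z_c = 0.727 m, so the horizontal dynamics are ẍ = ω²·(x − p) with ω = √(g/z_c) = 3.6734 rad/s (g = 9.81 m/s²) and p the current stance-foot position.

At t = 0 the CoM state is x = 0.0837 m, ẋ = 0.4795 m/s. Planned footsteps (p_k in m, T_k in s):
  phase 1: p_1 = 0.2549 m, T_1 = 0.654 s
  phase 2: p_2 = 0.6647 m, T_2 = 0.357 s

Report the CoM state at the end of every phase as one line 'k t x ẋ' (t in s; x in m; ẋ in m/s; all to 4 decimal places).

phase 1: p=0.2549, T=0.654, ωT=2.402404, cosh=5.570102, sinh=5.479602; start (x,ẋ)=(0.083700, 0.479500) → end (x,ẋ)=(0.016568, -0.775181)
phase 2: p=0.6647, T=0.357, ωT=1.311404, cosh=1.990411, sinh=1.720969; start (x,ẋ)=(0.016568, -0.775181) → end (x,ẋ)=(-0.988518, -5.640299)

1 0.6540 0.0166 -0.7752
2 1.0110 -0.9885 -5.6403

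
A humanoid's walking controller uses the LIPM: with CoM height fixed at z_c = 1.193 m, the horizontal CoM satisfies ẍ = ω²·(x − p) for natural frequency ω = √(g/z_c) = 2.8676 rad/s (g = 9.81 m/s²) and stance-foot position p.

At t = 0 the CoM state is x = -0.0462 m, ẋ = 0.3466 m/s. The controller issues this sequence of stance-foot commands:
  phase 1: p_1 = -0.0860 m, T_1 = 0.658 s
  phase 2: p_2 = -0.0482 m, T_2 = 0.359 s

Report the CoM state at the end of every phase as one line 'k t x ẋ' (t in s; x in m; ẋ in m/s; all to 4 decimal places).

1 0.6580 0.4380 1.5377
2 1.0170 1.3740 4.1296

phase 1: p=-0.0860, T=0.658, ωT=1.886881, cosh=3.375149, sinh=3.223605; start (x,ẋ)=(-0.046200, 0.346600) → end (x,ẋ)=(0.437960, 1.537738)
phase 2: p=-0.0482, T=0.359, ωT=1.029468, cosh=1.578387, sinh=1.221190; start (x,ẋ)=(0.437960, 1.537738) → end (x,ẋ)=(1.374007, 4.129624)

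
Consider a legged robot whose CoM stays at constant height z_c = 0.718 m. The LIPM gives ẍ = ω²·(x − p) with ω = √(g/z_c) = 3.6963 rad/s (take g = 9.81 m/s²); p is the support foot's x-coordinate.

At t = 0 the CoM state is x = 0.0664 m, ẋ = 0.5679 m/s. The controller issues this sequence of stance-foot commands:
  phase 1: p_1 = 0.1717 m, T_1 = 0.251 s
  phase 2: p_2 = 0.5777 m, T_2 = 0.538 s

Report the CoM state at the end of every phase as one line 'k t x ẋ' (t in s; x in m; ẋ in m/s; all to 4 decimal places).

1 0.2510 0.1816 0.4152
2 0.7890 -0.4936 -3.7025

phase 1: p=0.1717, T=0.251, ωT=0.927771, cosh=1.462150, sinh=1.066716; start (x,ẋ)=(0.066400, 0.567900) → end (x,ẋ)=(0.181626, 0.415167)
phase 2: p=0.5777, T=0.538, ωT=1.988609, cosh=3.721127, sinh=3.584241; start (x,ẋ)=(0.181626, 0.415167) → end (x,ẋ)=(-0.493561, -3.702468)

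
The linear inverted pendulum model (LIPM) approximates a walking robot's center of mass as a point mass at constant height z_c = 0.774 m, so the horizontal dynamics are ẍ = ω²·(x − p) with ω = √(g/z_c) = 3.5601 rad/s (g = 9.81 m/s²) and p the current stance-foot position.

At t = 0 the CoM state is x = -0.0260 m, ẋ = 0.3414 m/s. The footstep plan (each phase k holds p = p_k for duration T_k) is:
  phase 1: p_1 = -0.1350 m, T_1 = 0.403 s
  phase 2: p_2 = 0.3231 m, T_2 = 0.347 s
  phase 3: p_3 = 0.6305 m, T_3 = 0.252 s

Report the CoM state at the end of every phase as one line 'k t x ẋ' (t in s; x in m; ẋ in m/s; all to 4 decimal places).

phase 1: p=-0.1350, T=0.403, ωT=1.434720, cosh=2.218326, sinh=1.980144; start (x,ẋ)=(-0.026000, 0.341400) → end (x,ẋ)=(0.296686, 1.525733)
phase 2: p=0.3231, T=0.347, ωT=1.235355, cosh=1.865165, sinh=1.574433; start (x,ẋ)=(0.296686, 1.525733) → end (x,ẋ)=(0.948580, 2.697689)
phase 3: p=0.6305, T=0.252, ωT=0.897145, cosh=1.430162, sinh=1.022430; start (x,ẋ)=(0.948580, 2.697689) → end (x,ẋ)=(1.860159, 5.015927)

1 0.4030 0.2967 1.5257
2 0.7500 0.9486 2.6977
3 1.0020 1.8602 5.0159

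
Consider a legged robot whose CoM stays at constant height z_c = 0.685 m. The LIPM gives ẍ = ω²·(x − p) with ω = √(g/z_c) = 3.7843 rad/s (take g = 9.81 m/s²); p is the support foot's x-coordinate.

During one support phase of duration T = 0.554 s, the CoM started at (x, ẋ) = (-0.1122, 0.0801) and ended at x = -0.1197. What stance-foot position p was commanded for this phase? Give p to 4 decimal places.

ωT = 3.7843·0.554 = 2.096502; cosh(ωT) = 4.130271, sinh(ωT) = 4.007385
x(T) = p + (x₀−p)·cosh(ωT) + (ẋ₀/ω)·sinh(ωT) ⇒ p·(1 − cosh) = x(T) − x₀·cosh − (ẋ₀/ω)·sinh
numerator   = -0.1197 − (-0.1122)·4.130271 − (0.0801/3.7843)·4.007385 = 0.258894
denominator = 1 − 4.130271 = -3.130271
p = 0.258894 / -3.130271 = -0.0827

p = -0.0827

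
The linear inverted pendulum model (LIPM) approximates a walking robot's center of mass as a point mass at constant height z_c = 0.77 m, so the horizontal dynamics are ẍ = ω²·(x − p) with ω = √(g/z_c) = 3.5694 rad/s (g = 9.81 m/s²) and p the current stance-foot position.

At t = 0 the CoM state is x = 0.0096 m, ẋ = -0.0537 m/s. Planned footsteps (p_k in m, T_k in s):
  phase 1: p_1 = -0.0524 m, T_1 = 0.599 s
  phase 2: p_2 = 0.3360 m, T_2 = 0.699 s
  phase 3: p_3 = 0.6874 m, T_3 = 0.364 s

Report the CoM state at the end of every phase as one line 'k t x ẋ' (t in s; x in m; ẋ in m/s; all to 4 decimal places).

phase 1: p=-0.0524, T=0.599, ωT=2.138071, cosh=4.300468, sinh=4.182586; start (x,ẋ)=(0.009600, -0.053700) → end (x,ẋ)=(0.151304, 0.694683)
phase 2: p=0.3360, T=0.699, ωT=2.495011, cosh=6.102179, sinh=6.019683; start (x,ẋ)=(0.151304, 0.694683) → end (x,ẋ)=(0.380513, 0.270578)
phase 3: p=0.6874, T=0.364, ωT=1.299262, cosh=1.969661, sinh=1.696928; start (x,ẋ)=(0.380513, 0.270578) → end (x,ẋ)=(0.211572, -1.325872)

1 0.5990 0.1513 0.6947
2 1.2980 0.3805 0.2706
3 1.6620 0.2116 -1.3259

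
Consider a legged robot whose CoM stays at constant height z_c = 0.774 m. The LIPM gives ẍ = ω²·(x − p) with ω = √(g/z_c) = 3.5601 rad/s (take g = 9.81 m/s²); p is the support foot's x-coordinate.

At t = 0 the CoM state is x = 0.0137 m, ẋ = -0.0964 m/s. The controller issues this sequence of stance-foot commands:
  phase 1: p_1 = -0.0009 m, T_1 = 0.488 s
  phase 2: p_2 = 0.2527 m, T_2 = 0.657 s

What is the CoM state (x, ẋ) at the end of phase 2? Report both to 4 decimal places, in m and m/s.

phase 1: p=-0.0009, T=0.488, ωT=1.737329, cosh=2.929067, sinh=2.753078; start (x,ẋ)=(0.013700, -0.096400) → end (x,ẋ)=(-0.032683, -0.139264)
phase 2: p=0.2527, T=0.657, ωT=2.338986, cosh=5.233569, sinh=5.137143; start (x,ẋ)=(-0.032683, -0.139264) → end (x,ẋ)=(-1.441827, -5.948148)

x = -1.4418, ẋ = -5.9481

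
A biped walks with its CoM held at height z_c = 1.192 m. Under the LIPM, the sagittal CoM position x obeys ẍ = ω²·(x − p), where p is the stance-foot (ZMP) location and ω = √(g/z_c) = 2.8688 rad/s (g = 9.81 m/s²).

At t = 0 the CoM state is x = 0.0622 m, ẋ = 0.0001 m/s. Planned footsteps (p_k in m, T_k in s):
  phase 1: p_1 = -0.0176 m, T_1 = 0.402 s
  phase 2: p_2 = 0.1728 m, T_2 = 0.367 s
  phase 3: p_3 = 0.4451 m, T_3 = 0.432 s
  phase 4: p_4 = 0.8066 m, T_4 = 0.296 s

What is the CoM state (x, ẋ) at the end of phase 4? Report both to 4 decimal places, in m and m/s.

x = -0.0892, ẋ = -2.0089

phase 1: p=-0.0176, T=0.402, ωT=1.153258, cosh=1.742052, sinh=1.426445; start (x,ẋ)=(0.062200, 0.000100) → end (x,ẋ)=(0.121466, 0.326731)
phase 2: p=0.1728, T=0.367, ωT=1.052850, cosh=1.607374, sinh=1.258432; start (x,ẋ)=(0.121466, 0.326731) → end (x,ẋ)=(0.233610, 0.339851)
phase 3: p=0.4451, T=0.432, ωT=1.239322, cosh=1.871425, sinh=1.581845; start (x,ẋ)=(0.233610, 0.339851) → end (x,ẋ)=(0.236706, -0.323733)
phase 4: p=0.8066, T=0.296, ωT=0.849165, cosh=1.382733, sinh=0.954961; start (x,ẋ)=(0.236706, -0.323733) → end (x,ẋ)=(-0.089175, -2.008914)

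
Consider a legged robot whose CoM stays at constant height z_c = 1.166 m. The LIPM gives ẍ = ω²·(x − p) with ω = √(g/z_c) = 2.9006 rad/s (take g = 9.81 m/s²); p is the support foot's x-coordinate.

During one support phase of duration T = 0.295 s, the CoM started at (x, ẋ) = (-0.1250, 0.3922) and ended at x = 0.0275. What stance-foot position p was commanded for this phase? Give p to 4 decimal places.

p = -0.1820

ωT = 2.9006·0.295 = 0.855677; cosh(ωT) = 1.388981, sinh(ωT) = 0.963986
x(T) = p + (x₀−p)·cosh(ωT) + (ẋ₀/ω)·sinh(ωT) ⇒ p·(1 − cosh) = x(T) − x₀·cosh − (ẋ₀/ω)·sinh
numerator   = 0.0275 − (-0.1250)·1.388981 − (0.3922/2.9006)·0.963986 = 0.070779
denominator = 1 − 1.388981 = -0.388981
p = 0.070779 / -0.388981 = -0.1820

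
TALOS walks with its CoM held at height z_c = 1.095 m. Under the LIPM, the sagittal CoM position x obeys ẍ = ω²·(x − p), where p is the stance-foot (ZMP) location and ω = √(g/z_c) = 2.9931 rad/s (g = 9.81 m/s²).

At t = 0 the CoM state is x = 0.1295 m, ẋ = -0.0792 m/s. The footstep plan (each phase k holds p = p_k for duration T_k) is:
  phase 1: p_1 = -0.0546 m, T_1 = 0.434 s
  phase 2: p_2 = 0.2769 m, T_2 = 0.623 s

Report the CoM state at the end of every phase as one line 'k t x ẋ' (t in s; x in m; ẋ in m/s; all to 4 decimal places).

phase 1: p=-0.0546, T=0.434, ωT=1.299005, cosh=1.969226, sinh=1.696423; start (x,ẋ)=(0.129500, -0.079200) → end (x,ẋ)=(0.263046, 0.778817)
phase 2: p=0.2769, T=0.623, ωT=1.864701, cosh=3.304475, sinh=3.149533; start (x,ẋ)=(0.263046, 0.778817) → end (x,ẋ)=(1.050640, 2.442978)

1 0.4340 0.2630 0.7788
2 1.0570 1.0506 2.4430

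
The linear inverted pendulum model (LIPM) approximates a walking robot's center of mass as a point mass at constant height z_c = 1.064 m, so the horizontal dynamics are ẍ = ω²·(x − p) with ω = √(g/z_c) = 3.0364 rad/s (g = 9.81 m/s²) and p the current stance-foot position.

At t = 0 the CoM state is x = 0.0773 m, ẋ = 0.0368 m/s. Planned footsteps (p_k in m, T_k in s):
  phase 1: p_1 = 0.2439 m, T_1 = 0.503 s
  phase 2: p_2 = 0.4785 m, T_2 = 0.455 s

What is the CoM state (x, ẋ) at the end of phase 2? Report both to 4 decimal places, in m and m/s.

phase 1: p=0.2439, T=0.503, ωT=1.527309, cosh=2.411443, sinh=2.194324; start (x,ẋ)=(0.077300, 0.036800) → end (x,ẋ)=(-0.131252, -1.021289)
phase 2: p=0.4785, T=0.455, ωT=1.381562, cosh=2.116151, sinh=1.864965; start (x,ẋ)=(-0.131252, -1.021289) → end (x,ẋ)=(-1.439105, -5.614092)

x = -1.4391, ẋ = -5.6141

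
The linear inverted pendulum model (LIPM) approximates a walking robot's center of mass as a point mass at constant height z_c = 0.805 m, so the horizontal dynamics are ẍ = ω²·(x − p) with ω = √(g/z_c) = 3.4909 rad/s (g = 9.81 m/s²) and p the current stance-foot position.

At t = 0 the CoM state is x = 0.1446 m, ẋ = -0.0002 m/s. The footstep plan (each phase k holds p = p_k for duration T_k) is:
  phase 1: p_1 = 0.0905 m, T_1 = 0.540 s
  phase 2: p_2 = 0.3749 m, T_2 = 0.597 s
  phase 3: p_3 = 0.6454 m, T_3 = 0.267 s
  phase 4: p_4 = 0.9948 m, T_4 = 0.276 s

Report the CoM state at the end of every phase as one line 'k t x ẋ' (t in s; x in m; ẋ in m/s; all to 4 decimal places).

1 0.5400 0.2726 0.6070
2 1.1370 0.6453 1.0641
3 1.4040 0.9724 1.5605
4 1.6800 1.4616 2.2550

phase 1: p=0.0905, T=0.540, ωT=1.885086, cosh=3.369368, sinh=3.217552; start (x,ẋ)=(0.144600, -0.000200) → end (x,ẋ)=(0.272598, 0.606986)
phase 2: p=0.3749, T=0.597, ωT=2.084067, cosh=4.080757, sinh=3.956334; start (x,ẋ)=(0.272598, 0.606986) → end (x,ẋ)=(0.645346, 1.064058)
phase 3: p=0.6454, T=0.267, ωT=0.932070, cosh=1.466750, sinh=1.073012; start (x,ẋ)=(0.645346, 1.064058) → end (x,ẋ)=(0.972385, 1.560505)
phase 4: p=0.9948, T=0.276, ωT=0.963488, cosh=1.501191, sinh=1.119632; start (x,ẋ)=(0.972385, 1.560505) → end (x,ẋ)=(1.461649, 2.255006)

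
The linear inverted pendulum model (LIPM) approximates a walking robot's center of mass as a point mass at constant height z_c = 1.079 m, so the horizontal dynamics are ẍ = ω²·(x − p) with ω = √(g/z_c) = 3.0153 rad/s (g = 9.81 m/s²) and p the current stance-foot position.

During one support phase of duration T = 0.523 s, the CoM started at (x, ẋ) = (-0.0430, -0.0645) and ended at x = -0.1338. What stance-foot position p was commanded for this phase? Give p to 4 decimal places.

p = -0.0159

ωT = 3.0153·0.523 = 1.577002; cosh(ωT) = 2.523508, sinh(ωT) = 2.316914
x(T) = p + (x₀−p)·cosh(ωT) + (ẋ₀/ω)·sinh(ωT) ⇒ p·(1 − cosh) = x(T) − x₀·cosh − (ẋ₀/ω)·sinh
numerator   = -0.1338 − (-0.0430)·2.523508 − (-0.0645/3.0153)·2.316914 = 0.024272
denominator = 1 − 2.523508 = -1.523508
p = 0.024272 / -1.523508 = -0.0159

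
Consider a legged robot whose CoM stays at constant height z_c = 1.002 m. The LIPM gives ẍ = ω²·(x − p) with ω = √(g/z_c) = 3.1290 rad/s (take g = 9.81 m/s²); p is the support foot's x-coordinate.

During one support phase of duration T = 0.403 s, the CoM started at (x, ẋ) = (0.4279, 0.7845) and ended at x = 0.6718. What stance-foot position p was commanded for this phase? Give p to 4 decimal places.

p = 0.6077

ωT = 3.1290·0.403 = 1.260987; cosh(ωT) = 1.906138, sinh(ωT) = 1.622764
x(T) = p + (x₀−p)·cosh(ωT) + (ẋ₀/ω)·sinh(ωT) ⇒ p·(1 − cosh) = x(T) − x₀·cosh − (ẋ₀/ω)·sinh
numerator   = 0.6718 − (0.4279)·1.906138 − (0.7845/3.1290)·1.622764 = -0.550695
denominator = 1 − 1.906138 = -0.906138
p = -0.550695 / -0.906138 = 0.6077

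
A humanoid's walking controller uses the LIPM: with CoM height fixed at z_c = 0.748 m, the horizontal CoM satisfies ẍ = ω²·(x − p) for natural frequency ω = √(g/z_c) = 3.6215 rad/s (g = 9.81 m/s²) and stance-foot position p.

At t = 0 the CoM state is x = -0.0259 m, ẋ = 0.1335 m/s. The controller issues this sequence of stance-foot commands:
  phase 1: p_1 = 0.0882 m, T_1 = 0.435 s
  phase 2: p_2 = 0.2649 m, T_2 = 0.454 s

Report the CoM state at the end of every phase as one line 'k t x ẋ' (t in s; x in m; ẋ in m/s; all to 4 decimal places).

1 0.4350 -0.1140 -0.6193
2 0.8890 -1.1786 -5.0822

phase 1: p=0.0882, T=0.435, ωT=1.575353, cosh=2.519690, sinh=2.312755; start (x,ẋ)=(-0.025900, 0.133500) → end (x,ẋ)=(-0.114041, -0.619282)
phase 2: p=0.2649, T=0.454, ωT=1.644161, cosh=2.684920, sinh=2.491745; start (x,ẋ)=(-0.114041, -0.619282) → end (x,ẋ)=(-1.178619, -5.082233)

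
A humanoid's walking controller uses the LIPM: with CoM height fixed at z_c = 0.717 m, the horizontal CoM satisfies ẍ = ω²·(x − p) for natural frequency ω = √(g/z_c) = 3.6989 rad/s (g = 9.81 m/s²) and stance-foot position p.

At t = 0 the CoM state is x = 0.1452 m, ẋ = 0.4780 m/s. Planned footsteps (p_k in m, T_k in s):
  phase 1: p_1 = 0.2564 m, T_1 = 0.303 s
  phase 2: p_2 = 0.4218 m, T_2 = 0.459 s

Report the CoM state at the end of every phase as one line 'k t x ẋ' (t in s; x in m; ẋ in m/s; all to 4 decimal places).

phase 1: p=0.2564, T=0.303, ωT=1.120767, cosh=1.696617, sinh=1.370588; start (x,ẋ)=(0.145200, 0.478000) → end (x,ẋ)=(0.244854, 0.247236)
phase 2: p=0.4218, T=0.459, ωT=1.697795, cosh=2.822489, sinh=2.639402; start (x,ẋ)=(0.244854, 0.247236) → end (x,ẋ)=(0.098790, -1.029683)

1 0.3030 0.2449 0.2472
2 0.7620 0.0988 -1.0297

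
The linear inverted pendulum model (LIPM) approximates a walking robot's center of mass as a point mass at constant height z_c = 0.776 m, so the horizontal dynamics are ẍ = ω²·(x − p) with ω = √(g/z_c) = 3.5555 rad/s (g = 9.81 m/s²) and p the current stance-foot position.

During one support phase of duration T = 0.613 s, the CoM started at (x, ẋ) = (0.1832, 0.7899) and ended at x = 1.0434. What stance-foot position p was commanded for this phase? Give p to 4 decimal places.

p = 0.2147

ωT = 3.5555·0.613 = 2.179521; cosh(ωT) = 4.477585, sinh(ωT) = 4.364489
x(T) = p + (x₀−p)·cosh(ωT) + (ẋ₀/ω)·sinh(ωT) ⇒ p·(1 − cosh) = x(T) − x₀·cosh − (ẋ₀/ω)·sinh
numerator   = 1.0434 − (0.1832)·4.477585 − (0.7899/3.5555)·4.364489 = -0.746521
denominator = 1 − 4.477585 = -3.477585
p = -0.746521 / -3.477585 = 0.2147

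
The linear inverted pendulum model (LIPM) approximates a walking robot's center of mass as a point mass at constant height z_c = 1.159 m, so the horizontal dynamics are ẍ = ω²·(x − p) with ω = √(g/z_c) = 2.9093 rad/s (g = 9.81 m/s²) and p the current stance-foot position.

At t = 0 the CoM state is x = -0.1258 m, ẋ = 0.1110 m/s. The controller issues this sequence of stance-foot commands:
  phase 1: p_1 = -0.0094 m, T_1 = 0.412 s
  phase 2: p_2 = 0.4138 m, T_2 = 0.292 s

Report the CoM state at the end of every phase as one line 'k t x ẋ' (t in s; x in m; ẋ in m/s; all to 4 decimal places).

phase 1: p=-0.0094, T=0.412, ωT=1.198632, cosh=1.808592, sinh=1.506985; start (x,ẋ)=(-0.125800, 0.111000) → end (x,ẋ)=(-0.162423, -0.309576)
phase 2: p=0.4138, T=0.292, ωT=0.849516, cosh=1.383068, sinh=0.955446; start (x,ẋ)=(-0.162423, -0.309576) → end (x,ẋ)=(-0.484824, -2.029880)

1 0.4120 -0.1624 -0.3096
2 0.7040 -0.4848 -2.0299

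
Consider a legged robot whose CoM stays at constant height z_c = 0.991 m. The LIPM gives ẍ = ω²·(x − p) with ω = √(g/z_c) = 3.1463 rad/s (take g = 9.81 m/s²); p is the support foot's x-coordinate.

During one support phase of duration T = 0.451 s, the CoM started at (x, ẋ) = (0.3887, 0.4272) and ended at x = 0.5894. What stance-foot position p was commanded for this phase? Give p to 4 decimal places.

ωT = 3.1463·0.451 = 1.418981; cosh(ωT) = 2.187434, sinh(ωT) = 1.945474
x(T) = p + (x₀−p)·cosh(ωT) + (ẋ₀/ω)·sinh(ωT) ⇒ p·(1 − cosh) = x(T) − x₀·cosh − (ẋ₀/ω)·sinh
numerator   = 0.5894 − (0.3887)·2.187434 − (0.4272/3.1463)·1.945474 = -0.525009
denominator = 1 − 2.187434 = -1.187434
p = -0.525009 / -1.187434 = 0.4421

p = 0.4421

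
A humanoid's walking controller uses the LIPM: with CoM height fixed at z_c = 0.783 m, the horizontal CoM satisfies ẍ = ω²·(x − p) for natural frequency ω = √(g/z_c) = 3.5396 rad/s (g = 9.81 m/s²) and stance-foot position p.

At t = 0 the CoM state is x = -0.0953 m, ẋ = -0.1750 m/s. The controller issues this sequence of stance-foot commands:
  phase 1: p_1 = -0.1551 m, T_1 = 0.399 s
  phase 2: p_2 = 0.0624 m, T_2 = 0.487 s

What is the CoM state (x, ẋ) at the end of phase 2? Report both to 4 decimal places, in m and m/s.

x = -0.4450, ẋ = -1.6756

phase 1: p=-0.1551, T=0.399, ωT=1.412300, cosh=2.174485, sinh=1.930903; start (x,ẋ)=(-0.095300, -0.175000) → end (x,ẋ)=(-0.120531, 0.028176)
phase 2: p=0.0624, T=0.487, ωT=1.723785, cosh=2.892048, sinh=2.713659; start (x,ẋ)=(-0.120531, 0.028176) → end (x,ẋ)=(-0.445044, -1.675614)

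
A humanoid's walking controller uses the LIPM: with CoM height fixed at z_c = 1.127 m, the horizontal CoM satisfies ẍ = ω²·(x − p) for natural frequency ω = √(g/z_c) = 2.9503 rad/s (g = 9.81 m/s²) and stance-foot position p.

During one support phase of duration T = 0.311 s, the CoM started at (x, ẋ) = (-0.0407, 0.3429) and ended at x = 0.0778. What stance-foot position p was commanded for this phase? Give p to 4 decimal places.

ωT = 2.9503·0.311 = 0.917543; cosh(ωT) = 1.451316, sinh(ωT) = 1.051817
x(T) = p + (x₀−p)·cosh(ωT) + (ẋ₀/ω)·sinh(ωT) ⇒ p·(1 − cosh) = x(T) − x₀·cosh − (ẋ₀/ω)·sinh
numerator   = 0.0778 − (-0.0407)·1.451316 − (0.3429/2.9503)·1.051817 = 0.014621
denominator = 1 − 1.451316 = -0.451316
p = 0.014621 / -0.451316 = -0.0324

p = -0.0324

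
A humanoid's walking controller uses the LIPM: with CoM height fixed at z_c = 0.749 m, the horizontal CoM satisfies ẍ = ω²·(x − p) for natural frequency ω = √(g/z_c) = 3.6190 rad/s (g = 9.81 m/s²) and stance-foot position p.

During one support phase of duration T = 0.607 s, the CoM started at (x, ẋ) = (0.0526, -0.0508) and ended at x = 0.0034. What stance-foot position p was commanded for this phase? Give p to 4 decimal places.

ωT = 3.6190·0.607 = 2.196733; cosh(ωT) = 4.553371, sinh(ωT) = 4.442206
x(T) = p + (x₀−p)·cosh(ωT) + (ẋ₀/ω)·sinh(ωT) ⇒ p·(1 − cosh) = x(T) − x₀·cosh − (ẋ₀/ω)·sinh
numerator   = 0.0034 − (0.0526)·4.553371 − (-0.0508/3.6190)·4.442206 = -0.173752
denominator = 1 − 4.553371 = -3.553371
p = -0.173752 / -3.553371 = 0.0489

p = 0.0489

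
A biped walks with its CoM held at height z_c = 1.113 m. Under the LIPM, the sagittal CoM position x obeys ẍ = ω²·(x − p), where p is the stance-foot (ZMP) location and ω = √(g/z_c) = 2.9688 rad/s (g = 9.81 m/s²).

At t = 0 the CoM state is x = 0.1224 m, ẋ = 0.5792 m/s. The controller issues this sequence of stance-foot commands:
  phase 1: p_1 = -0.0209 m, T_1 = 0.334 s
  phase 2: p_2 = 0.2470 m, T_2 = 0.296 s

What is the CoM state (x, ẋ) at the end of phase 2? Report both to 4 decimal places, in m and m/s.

x = 0.9630, ẋ = 2.4797

phase 1: p=-0.0209, T=0.334, ωT=0.991579, cosh=1.533239, sinh=1.162249; start (x,ẋ)=(0.122400, 0.579200) → end (x,ẋ)=(0.425563, 1.382506)
phase 2: p=0.2470, T=0.296, ωT=0.878765, cosh=1.411610, sinh=0.996314; start (x,ẋ)=(0.425563, 1.382506) → end (x,ẋ)=(0.963023, 2.479723)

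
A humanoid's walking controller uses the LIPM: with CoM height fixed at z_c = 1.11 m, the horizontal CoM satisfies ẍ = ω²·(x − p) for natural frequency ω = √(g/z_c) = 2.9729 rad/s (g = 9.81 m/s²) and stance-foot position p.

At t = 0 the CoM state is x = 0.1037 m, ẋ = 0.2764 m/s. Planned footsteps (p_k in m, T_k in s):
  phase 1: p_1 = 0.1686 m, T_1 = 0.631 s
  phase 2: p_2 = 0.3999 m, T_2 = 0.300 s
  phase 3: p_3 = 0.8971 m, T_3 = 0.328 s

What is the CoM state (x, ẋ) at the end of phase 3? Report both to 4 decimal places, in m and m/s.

phase 1: p=0.1686, T=0.631, ωT=1.875900, cosh=3.339953, sinh=3.186736; start (x,ẋ)=(0.103700, 0.276400) → end (x,ẋ)=(0.248118, 0.308310)
phase 2: p=0.3999, T=0.300, ωT=0.891870, cosh=1.424788, sinh=1.014900; start (x,ẋ)=(0.248118, 0.308310) → end (x,ẋ)=(0.288895, -0.018679)
phase 3: p=0.8971, T=0.328, ωT=0.975111, cosh=1.514306, sinh=1.137156; start (x,ẋ)=(0.288895, -0.018679) → end (x,ẋ)=(-0.031053, -2.084414)

x = -0.0311, ẋ = -2.0844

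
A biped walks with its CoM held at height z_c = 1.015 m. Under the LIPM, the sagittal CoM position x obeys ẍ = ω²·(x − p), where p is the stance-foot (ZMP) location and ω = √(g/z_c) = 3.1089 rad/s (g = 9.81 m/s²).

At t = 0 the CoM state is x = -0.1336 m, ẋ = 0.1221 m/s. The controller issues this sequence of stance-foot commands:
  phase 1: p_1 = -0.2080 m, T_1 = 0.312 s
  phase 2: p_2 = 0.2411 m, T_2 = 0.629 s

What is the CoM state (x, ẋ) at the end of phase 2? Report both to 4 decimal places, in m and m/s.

phase 1: p=-0.2080, T=0.312, ωT=0.969977, cosh=1.508488, sinh=1.129396; start (x,ẋ)=(-0.133600, 0.122100) → end (x,ẋ)=(-0.051412, 0.445418)
phase 2: p=0.2411, T=0.629, ωT=1.955498, cosh=3.604466, sinh=3.462972; start (x,ẋ)=(-0.051412, 0.445418) → end (x,ẋ)=(-0.317104, -1.543703)

x = -0.3171, ẋ = -1.5437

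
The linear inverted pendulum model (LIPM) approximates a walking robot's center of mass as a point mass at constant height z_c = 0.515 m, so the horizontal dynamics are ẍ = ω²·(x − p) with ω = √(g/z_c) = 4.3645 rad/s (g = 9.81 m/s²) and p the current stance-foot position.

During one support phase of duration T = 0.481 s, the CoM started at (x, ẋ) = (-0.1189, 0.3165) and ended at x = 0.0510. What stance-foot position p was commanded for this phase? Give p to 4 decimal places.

ωT = 4.3645·0.481 = 2.099324; cosh(ωT) = 4.141597, sinh(ωT) = 4.019058
x(T) = p + (x₀−p)·cosh(ωT) + (ẋ₀/ω)·sinh(ωT) ⇒ p·(1 − cosh) = x(T) − x₀·cosh − (ẋ₀/ω)·sinh
numerator   = 0.0510 − (-0.1189)·4.141597 − (0.3165/4.3645)·4.019058 = 0.251986
denominator = 1 − 4.141597 = -3.141597
p = 0.251986 / -3.141597 = -0.0802

p = -0.0802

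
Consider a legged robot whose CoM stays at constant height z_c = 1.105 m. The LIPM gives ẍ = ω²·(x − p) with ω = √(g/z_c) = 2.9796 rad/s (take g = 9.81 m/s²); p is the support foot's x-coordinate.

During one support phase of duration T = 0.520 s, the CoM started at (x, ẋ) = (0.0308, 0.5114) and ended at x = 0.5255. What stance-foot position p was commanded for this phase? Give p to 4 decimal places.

p = -0.0437

ωT = 2.9796·0.520 = 1.549392; cosh(ωT) = 2.460492, sinh(ωT) = 2.248115
x(T) = p + (x₀−p)·cosh(ωT) + (ẋ₀/ω)·sinh(ωT) ⇒ p·(1 − cosh) = x(T) − x₀·cosh − (ẋ₀/ω)·sinh
numerator   = 0.5255 − (0.0308)·2.460492 − (0.5114/2.9796)·2.248115 = 0.063864
denominator = 1 − 2.460492 = -1.460492
p = 0.063864 / -1.460492 = -0.0437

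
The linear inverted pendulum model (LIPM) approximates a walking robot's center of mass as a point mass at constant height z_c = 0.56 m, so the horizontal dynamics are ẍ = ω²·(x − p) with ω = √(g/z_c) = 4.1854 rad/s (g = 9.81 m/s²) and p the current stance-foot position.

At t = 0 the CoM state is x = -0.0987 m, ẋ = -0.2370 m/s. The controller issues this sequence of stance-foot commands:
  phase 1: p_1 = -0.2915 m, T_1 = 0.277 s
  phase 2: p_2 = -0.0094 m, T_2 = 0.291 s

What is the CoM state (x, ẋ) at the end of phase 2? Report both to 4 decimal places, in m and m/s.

x = 0.2174, ẋ = 1.2015

phase 1: p=-0.2915, T=0.277, ωT=1.159356, cosh=1.750784, sinh=1.437095; start (x,ẋ)=(-0.098700, -0.237000) → end (x,ẋ)=(-0.035325, 0.744721)
phase 2: p=-0.0094, T=0.291, ωT=1.217951, cosh=1.838046, sinh=1.542210; start (x,ẋ)=(-0.035325, 0.744721) → end (x,ẋ)=(0.217359, 1.201492)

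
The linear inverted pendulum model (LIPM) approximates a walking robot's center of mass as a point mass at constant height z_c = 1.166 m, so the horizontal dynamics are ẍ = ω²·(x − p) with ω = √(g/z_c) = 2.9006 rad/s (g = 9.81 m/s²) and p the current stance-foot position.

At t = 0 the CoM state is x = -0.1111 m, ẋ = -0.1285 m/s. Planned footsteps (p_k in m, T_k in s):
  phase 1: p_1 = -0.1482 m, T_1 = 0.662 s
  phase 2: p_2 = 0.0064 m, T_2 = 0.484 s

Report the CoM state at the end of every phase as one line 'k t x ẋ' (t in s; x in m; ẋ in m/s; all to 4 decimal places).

1 0.6620 -0.1668 -0.0886
2 1.1460 -0.4258 -1.1520

phase 1: p=-0.1482, T=0.662, ωT=1.920197, cosh=3.484441, sinh=3.337863; start (x,ẋ)=(-0.111100, -0.128500) → end (x,ẋ)=(-0.166799, -0.088556)
phase 2: p=0.0064, T=0.484, ωT=1.403890, cosh=2.158323, sinh=1.912684; start (x,ẋ)=(-0.166799, -0.088556) → end (x,ẋ)=(-0.425813, -1.152025)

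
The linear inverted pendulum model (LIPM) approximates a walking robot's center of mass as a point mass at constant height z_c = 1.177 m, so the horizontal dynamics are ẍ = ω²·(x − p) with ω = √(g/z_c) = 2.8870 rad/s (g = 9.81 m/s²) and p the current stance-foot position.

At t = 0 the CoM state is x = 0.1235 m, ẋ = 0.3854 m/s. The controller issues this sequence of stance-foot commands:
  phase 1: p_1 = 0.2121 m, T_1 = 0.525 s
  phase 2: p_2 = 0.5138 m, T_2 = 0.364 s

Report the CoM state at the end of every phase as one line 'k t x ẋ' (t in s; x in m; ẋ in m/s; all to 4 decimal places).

1 0.5250 0.2899 0.3655
2 0.8890 0.3134 -0.2249

phase 1: p=0.2121, T=0.525, ωT=1.515675, cosh=2.386076, sinh=2.166417; start (x,ẋ)=(0.123500, 0.385400) → end (x,ẋ)=(0.289899, 0.365450)
phase 2: p=0.5138, T=0.364, ωT=1.050868, cosh=1.604883, sinh=1.255249; start (x,ẋ)=(0.289899, 0.365450) → end (x,ẋ)=(0.313361, -0.224890)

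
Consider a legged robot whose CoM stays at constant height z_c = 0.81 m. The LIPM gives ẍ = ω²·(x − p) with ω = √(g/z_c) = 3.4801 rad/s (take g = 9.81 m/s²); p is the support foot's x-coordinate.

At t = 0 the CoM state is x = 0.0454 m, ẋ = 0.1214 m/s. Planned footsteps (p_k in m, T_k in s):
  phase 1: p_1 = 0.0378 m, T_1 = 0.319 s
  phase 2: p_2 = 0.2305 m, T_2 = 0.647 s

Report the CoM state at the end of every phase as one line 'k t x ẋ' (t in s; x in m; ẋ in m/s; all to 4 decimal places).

1 0.3190 0.0978 0.2400
2 0.9660 -0.0831 -1.0175

phase 1: p=0.0378, T=0.319, ωT=1.110152, cosh=1.682164, sinh=1.352655; start (x,ẋ)=(0.045400, 0.121400) → end (x,ẋ)=(0.097771, 0.239991)
phase 2: p=0.2305, T=0.647, ωT=2.251625, cosh=4.804196, sinh=4.698967; start (x,ẋ)=(0.097771, 0.239991) → end (x,ẋ)=(-0.083113, -1.017546)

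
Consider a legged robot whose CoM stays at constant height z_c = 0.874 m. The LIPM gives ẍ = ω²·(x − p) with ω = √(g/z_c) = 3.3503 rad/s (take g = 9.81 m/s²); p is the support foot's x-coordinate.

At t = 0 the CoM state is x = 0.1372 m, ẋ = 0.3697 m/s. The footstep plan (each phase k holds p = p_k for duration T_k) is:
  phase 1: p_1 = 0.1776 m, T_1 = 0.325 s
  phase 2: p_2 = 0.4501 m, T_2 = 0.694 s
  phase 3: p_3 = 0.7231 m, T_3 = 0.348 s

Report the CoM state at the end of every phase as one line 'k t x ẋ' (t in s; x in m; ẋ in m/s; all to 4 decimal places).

1 0.3250 0.2561 0.4331
2 1.0190 0.1035 -1.0555
3 1.3670 -0.8240 -4.8651

phase 1: p=0.1776, T=0.325, ωT=1.088847, cosh=1.653726, sinh=1.317122; start (x,ẋ)=(0.137200, 0.369700) → end (x,ẋ)=(0.256132, 0.433107)
phase 2: p=0.4501, T=0.694, ωT=2.325108, cosh=5.162780, sinh=5.065007; start (x,ẋ)=(0.256132, 0.433107) → end (x,ẋ)=(0.103459, -1.055468)
phase 3: p=0.7231, T=0.348, ωT=1.165904, cosh=1.760232, sinh=1.448591; start (x,ẋ)=(0.103459, -1.055468) → end (x,ẋ)=(-0.823972, -4.865120)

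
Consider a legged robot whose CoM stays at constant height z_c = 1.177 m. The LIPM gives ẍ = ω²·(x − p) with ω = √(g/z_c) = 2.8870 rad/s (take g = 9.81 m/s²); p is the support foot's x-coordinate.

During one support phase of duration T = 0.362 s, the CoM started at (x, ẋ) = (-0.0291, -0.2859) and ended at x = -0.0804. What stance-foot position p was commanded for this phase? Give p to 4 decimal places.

p = -0.1497

ωT = 2.8870·0.362 = 1.045094; cosh(ωT) = 1.597662, sinh(ωT) = 1.246004
x(T) = p + (x₀−p)·cosh(ωT) + (ẋ₀/ω)·sinh(ωT) ⇒ p·(1 − cosh) = x(T) − x₀·cosh − (ẋ₀/ω)·sinh
numerator   = -0.0804 − (-0.0291)·1.597662 − (-0.2859/2.8870)·1.246004 = 0.089484
denominator = 1 − 1.597662 = -0.597662
p = 0.089484 / -0.597662 = -0.1497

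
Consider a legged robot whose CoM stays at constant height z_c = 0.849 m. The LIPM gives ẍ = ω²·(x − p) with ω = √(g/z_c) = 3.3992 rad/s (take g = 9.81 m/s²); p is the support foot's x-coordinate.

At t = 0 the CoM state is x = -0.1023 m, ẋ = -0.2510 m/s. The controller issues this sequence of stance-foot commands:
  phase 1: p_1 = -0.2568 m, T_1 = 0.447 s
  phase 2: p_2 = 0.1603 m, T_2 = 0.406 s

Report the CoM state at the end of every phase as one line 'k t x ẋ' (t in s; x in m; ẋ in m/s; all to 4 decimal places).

phase 1: p=-0.2568, T=0.447, ωT=1.519442, cosh=2.394255, sinh=2.175421; start (x,ẋ)=(-0.102300, -0.251000) → end (x,ẋ)=(-0.047523, 0.541522)
phase 2: p=0.1603, T=0.406, ωT=1.380075, cosh=2.113380, sinh=1.861820; start (x,ẋ)=(-0.047523, 0.541522) → end (x,ẋ)=(0.017696, -0.170806)

1 0.4470 -0.0475 0.5415
2 0.8530 0.0177 -0.1708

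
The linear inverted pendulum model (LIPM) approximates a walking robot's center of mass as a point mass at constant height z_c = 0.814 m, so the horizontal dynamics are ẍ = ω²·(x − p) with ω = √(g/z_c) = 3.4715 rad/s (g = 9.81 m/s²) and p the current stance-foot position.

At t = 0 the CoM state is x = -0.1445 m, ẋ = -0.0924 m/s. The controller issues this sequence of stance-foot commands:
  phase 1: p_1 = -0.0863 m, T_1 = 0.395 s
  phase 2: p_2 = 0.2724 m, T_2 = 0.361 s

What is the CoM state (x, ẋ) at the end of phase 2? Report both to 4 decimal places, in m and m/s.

phase 1: p=-0.0863, T=0.395, ωT=1.371242, cosh=2.097017, sinh=1.843226; start (x,ẋ)=(-0.144500, -0.092400) → end (x,ẋ)=(-0.257407, -0.566172)
phase 2: p=0.2724, T=0.361, ωT=1.253211, cosh=1.893578, sinh=1.607992; start (x,ẋ)=(-0.257407, -0.566172) → end (x,ẋ)=(-0.993081, -4.029551)

x = -0.9931, ẋ = -4.0296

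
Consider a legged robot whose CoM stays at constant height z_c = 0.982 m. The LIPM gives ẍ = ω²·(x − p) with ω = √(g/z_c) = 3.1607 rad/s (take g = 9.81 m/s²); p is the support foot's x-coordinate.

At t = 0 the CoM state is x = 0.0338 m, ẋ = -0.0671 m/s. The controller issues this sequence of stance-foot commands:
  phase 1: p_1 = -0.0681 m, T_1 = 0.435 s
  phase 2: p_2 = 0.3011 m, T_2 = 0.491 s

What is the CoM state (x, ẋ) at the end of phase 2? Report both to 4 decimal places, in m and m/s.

phase 1: p=-0.0681, T=0.435, ωT=1.374904, cosh=2.103781, sinh=1.850918; start (x,ẋ)=(0.033800, -0.067100) → end (x,ẋ)=(0.106981, 0.454971)
phase 2: p=0.3011, T=0.491, ωT=1.551904, cosh=2.466146, sinh=2.254302; start (x,ẋ)=(0.106981, 0.454971) → end (x,ẋ)=(0.146873, -0.261104)

x = 0.1469, ẋ = -0.2611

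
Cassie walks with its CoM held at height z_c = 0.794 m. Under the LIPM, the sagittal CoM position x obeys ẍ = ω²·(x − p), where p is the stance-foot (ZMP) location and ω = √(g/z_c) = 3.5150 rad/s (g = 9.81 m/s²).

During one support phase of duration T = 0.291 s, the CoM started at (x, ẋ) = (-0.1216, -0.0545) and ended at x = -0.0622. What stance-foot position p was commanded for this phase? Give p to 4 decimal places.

ωT = 3.5150·0.291 = 1.022865; cosh(ωT) = 1.570357, sinh(ωT) = 1.210794
x(T) = p + (x₀−p)·cosh(ωT) + (ẋ₀/ω)·sinh(ωT) ⇒ p·(1 − cosh) = x(T) − x₀·cosh − (ẋ₀/ω)·sinh
numerator   = -0.0622 − (-0.1216)·1.570357 − (-0.0545/3.5150)·1.210794 = 0.147529
denominator = 1 − 1.570357 = -0.570357
p = 0.147529 / -0.570357 = -0.2587

p = -0.2587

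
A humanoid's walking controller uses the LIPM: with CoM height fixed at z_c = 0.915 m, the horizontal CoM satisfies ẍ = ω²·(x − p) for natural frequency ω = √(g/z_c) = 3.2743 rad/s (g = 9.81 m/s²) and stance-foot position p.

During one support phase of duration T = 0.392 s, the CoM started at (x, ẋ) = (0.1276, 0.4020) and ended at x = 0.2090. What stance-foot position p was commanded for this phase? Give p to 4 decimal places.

ωT = 3.2743·0.392 = 1.283526; cosh(ωT) = 1.943201, sinh(ωT) = 1.666142
x(T) = p + (x₀−p)·cosh(ωT) + (ẋ₀/ω)·sinh(ωT) ⇒ p·(1 − cosh) = x(T) − x₀·cosh − (ẋ₀/ω)·sinh
numerator   = 0.2090 − (0.1276)·1.943201 − (0.4020/3.2743)·1.666142 = -0.243512
denominator = 1 − 1.943201 = -0.943201
p = -0.243512 / -0.943201 = 0.2582

p = 0.2582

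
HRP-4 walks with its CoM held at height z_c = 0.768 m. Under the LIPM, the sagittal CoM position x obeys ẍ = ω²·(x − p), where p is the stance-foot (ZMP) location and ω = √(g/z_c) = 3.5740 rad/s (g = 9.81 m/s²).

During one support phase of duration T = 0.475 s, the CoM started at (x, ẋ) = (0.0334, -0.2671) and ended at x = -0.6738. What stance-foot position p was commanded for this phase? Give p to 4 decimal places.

ωT = 3.5740·0.475 = 1.697650; cosh(ωT) = 2.822106, sinh(ωT) = 2.638993
x(T) = p + (x₀−p)·cosh(ωT) + (ẋ₀/ω)·sinh(ωT) ⇒ p·(1 − cosh) = x(T) − x₀·cosh − (ẋ₀/ω)·sinh
numerator   = -0.6738 − (0.0334)·2.822106 − (-0.2671/3.5740)·2.638993 = -0.570835
denominator = 1 − 2.822106 = -1.822106
p = -0.570835 / -1.822106 = 0.3133

p = 0.3133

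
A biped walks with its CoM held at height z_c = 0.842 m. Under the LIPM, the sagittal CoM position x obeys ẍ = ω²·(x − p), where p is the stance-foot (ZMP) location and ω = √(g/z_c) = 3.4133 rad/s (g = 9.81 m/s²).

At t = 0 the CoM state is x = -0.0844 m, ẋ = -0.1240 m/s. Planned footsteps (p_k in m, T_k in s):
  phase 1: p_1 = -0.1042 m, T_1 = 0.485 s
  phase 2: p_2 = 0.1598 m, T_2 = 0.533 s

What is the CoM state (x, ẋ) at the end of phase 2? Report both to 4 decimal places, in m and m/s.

phase 1: p=-0.1042, T=0.485, ωT=1.655450, cosh=2.713222, sinh=2.522216; start (x,ẋ)=(-0.084400, -0.124000) → end (x,ẋ)=(-0.142106, -0.165980)
phase 2: p=0.1598, T=0.533, ωT=1.819289, cosh=3.164806, sinh=3.002665; start (x,ẋ)=(-0.142106, -0.165980) → end (x,ẋ)=(-0.941687, -3.619532)

x = -0.9417, ẋ = -3.6195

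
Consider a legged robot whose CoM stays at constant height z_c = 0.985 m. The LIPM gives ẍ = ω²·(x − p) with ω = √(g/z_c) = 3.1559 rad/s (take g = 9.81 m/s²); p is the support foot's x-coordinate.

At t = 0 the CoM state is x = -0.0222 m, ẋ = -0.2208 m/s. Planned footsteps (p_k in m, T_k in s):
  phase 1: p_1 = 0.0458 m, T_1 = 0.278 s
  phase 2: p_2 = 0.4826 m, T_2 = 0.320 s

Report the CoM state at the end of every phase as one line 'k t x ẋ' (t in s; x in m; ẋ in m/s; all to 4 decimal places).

phase 1: p=0.0458, T=0.278, ωT=0.877340, cosh=1.410192, sinh=0.994304; start (x,ẋ)=(-0.022200, -0.220800) → end (x,ẋ)=(-0.119659, -0.524749)
phase 2: p=0.4826, T=0.320, ωT=1.009888, cosh=1.554777, sinh=1.190517; start (x,ẋ)=(-0.119659, -0.524749) → end (x,ẋ)=(-0.651732, -3.078645)

1 0.2780 -0.1197 -0.5247
2 0.5980 -0.6517 -3.0786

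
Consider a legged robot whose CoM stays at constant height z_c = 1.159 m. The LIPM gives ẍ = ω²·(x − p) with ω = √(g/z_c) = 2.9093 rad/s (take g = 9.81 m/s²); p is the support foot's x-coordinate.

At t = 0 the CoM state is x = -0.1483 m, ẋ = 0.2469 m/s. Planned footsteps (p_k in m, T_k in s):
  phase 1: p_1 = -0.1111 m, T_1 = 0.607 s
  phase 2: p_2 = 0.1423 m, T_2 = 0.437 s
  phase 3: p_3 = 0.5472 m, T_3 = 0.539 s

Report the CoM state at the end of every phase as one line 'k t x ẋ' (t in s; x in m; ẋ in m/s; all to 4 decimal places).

1 0.6070 0.0178 0.4358
2 1.0440 0.1490 0.2432
3 1.5830 -0.2578 -2.0499

phase 1: p=-0.1111, T=0.607, ωT=1.765945, cosh=3.009060, sinh=2.838035; start (x,ẋ)=(-0.148300, 0.246900) → end (x,ẋ)=(0.017815, 0.435788)
phase 2: p=0.1423, T=0.437, ωT=1.271364, cosh=1.923081, sinh=1.642632; start (x,ẋ)=(0.017815, 0.435788) → end (x,ẋ)=(0.148957, 0.243153)
phase 3: p=0.5472, T=0.539, ωT=1.568113, cosh=2.503012, sinh=2.294573; start (x,ẋ)=(0.148957, 0.243153) → end (x,ẋ)=(-0.257830, -2.049895)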